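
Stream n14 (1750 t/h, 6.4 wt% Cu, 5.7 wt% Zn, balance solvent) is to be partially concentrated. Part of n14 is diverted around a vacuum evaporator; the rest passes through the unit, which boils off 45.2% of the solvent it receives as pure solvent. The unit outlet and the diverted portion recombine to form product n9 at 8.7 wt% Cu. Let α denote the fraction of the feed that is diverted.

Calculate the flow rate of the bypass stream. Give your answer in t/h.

585.6 t/h

All 1750×0.064 = 112 t/h of Cu reaches n9, so n9 = 112/0.087 = 1287.4 t/h and vapour = 462.64 t/h.
The evaporator receives (1−α)·1750 of feed at 0.879 solvent and removes 0.452 of that solvent:
0.452×0.879×(1−α)×1750 = 462.64
(1−α) = 462.64/695.29 = 0.6654;  α = 0.3346.
Bypass flow = 0.3346×1750 = 585.55 t/h.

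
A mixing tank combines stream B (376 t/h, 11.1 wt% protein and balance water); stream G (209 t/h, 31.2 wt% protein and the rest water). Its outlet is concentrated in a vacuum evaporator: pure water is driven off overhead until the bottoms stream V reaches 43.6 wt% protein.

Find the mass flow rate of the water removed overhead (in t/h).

protein entering = 376×0.111 + 209×0.312 = 106.94 t/h.
All protein reports to V, so V = 106.94/0.436 = 245.28 t/h.
Total feed = 585 t/h; overhead = 585 − 245.28 = 339.72 t/h.

339.7 t/h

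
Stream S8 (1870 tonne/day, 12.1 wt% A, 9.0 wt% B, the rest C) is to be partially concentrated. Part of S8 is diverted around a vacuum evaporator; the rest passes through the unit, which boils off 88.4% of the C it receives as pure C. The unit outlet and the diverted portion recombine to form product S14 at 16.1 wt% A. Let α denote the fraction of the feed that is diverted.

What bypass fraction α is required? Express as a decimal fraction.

All 1870×0.121 = 226.27 tonne/day of A reaches S14, so S14 = 226.27/0.161 = 1405.4 tonne/day and vapour = 464.6 tonne/day.
The evaporator receives (1−α)·1870 of feed at 0.789 C and removes 0.884 of that C:
0.884×0.789×(1−α)×1870 = 464.6
(1−α) = 464.6/1304.3 = 0.3562;  α = 0.6438.

0.644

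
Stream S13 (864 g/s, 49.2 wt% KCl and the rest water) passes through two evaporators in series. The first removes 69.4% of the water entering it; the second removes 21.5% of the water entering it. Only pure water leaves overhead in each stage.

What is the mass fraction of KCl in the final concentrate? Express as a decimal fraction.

water in feed = 864×0.508 = 438.91 g/s.
After stage 1: water left = (1−0.694)×438.91 = 134.31; stream total = 559.4 g/s.
After stage 2: water left = (1−0.215)×134.31 = 105.43; final concentrate = 530.52 g/s.
KCl fraction = 425.09/530.52 = 0.801.

0.801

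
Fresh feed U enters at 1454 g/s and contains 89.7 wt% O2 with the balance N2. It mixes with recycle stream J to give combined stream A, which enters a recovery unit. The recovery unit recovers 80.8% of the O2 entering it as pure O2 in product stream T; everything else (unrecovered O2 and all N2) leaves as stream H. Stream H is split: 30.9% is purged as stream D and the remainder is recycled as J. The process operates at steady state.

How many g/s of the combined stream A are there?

1988 g/s

N2 enters only via U and leaves only via the purge: 1454×0.103 = 0.309×(N2 in H), and the recovery unit passes all N2, so N2 in A = N2 in H = 484.67 g/s.
O2 in A: m_A = 1454×0.897 + (1−0.309)·(1−0.808)·m_A, so m_A = 1304.2/0.8673 = 1503.7 g/s.
A = 1503.7 + 484.67 = 1988.4 g/s.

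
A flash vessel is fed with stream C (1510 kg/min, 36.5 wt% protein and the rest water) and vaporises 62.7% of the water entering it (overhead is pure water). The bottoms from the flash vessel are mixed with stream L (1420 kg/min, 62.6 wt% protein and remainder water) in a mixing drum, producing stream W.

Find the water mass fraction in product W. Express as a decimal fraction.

Vapour removed = 0.627×0.635×1510 = 601.2 kg/min; concentrate = 908.8 kg/min.
water reaching the mixer = 357.65 (from concentrate) + 1420×0.374 = 888.73 kg/min.
Product flow = 908.8 + 1420 = 2328.8 kg/min; water fraction = 0.382.

0.382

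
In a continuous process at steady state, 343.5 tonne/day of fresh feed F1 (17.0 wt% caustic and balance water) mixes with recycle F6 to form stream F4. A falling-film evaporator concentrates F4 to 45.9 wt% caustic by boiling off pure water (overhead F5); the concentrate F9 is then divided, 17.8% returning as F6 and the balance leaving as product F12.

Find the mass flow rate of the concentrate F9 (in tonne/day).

Overall caustic balance (none leaves overhead): caustic in fresh feed = caustic in product, i.e. 343.5×0.170 = (1−0.178)·F9·0.459.
F9 = 58.395/(0.459×0.822) = 154.77 tonne/day.

154.8 tonne/day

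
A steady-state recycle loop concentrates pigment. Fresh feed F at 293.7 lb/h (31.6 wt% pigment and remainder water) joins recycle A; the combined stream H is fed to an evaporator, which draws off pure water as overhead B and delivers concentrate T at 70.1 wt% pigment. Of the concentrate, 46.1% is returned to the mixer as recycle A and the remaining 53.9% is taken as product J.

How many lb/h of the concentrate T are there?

Overall pigment balance (none leaves overhead): pigment in fresh feed = pigment in product, i.e. 293.7×0.316 = (1−0.461)·T·0.701.
T = 92.809/(0.701×0.539) = 245.63 lb/h.

245.6 lb/h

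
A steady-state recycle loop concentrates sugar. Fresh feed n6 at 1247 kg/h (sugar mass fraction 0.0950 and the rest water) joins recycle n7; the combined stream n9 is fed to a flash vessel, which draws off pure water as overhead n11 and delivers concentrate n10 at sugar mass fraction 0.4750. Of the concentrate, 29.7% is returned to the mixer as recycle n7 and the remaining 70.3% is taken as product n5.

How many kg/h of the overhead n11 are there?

Overall sugar balance (none leaves overhead): sugar in fresh feed = sugar in product, i.e. 1247×0.095 = (1−0.297)·n10·0.475.
n10 = 118.47/(0.475×0.703) = 354.77 kg/h.
Recycle n7 = 0.297×354.77 = 105.37 kg/h.
Combined feed n9 = 1247 + 105.37 = 1352.4 kg/h.
Overhead n11 = n9 − n10 = 1352.4 − 354.77 = 997.6 kg/h.

997.6 kg/h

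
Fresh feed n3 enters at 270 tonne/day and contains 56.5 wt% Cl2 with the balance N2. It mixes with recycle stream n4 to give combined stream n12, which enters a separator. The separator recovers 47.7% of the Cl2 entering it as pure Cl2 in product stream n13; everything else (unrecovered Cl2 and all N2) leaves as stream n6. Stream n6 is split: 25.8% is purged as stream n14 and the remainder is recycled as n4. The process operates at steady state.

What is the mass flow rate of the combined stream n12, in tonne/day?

704.5 tonne/day

N2 enters only via n3 and leaves only via the purge: 270×0.435 = 0.258×(N2 in n6), and the separator passes all N2, so N2 in n12 = N2 in n6 = 455.23 tonne/day.
Cl2 in n12: m_A = 270×0.565 + (1−0.258)·(1−0.477)·m_A, so m_A = 152.55/0.6119 = 249.29 tonne/day.
n12 = 249.29 + 455.23 = 704.52 tonne/day.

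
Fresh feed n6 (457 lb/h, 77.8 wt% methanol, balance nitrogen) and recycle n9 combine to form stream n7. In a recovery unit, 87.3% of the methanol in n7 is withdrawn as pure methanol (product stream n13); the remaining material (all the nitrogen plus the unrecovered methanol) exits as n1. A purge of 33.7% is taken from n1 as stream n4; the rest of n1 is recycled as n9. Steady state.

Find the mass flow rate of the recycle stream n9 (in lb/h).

nitrogen enters only via n6 and leaves only via the purge: 457×0.222 = 0.337×(nitrogen in n1), and the recovery unit passes all nitrogen, so nitrogen in n7 = nitrogen in n1 = 301.05 lb/h.
methanol in n7: m_A = 457×0.778 + (1−0.337)·(1−0.873)·m_A, so m_A = 355.55/0.9158 = 388.24 lb/h.
n1 = (1−0.873)×388.24 + 301.05 = 350.36 lb/h.
Recycle n9 = (1−0.337)×350.36 = 232.29 lb/h.

232.3 lb/h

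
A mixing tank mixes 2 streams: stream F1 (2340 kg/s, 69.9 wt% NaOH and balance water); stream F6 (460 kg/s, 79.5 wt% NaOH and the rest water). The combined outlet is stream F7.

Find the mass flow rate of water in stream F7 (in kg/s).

798.6 kg/s

water out = water in = 2340×0.301 + 460×0.205 = 798.64 kg/s.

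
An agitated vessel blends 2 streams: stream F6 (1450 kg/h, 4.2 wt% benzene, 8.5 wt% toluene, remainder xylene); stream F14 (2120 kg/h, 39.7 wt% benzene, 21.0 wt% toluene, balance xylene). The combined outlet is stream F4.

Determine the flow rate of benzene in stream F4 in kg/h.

902.5 kg/h

benzene out = benzene in = 1450×0.042 + 2120×0.397 = 902.54 kg/h.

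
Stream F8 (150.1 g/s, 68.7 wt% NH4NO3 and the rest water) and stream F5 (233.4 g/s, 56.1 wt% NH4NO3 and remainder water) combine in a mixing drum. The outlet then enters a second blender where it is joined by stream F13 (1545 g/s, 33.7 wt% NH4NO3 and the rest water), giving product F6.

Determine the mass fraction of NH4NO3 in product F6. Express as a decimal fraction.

0.391

Overall, product flow = 1928.5 g/s.
NH4NO3 in = 150.1×0.687 + 233.4×0.561 + 1545×0.337 = 754.72 g/s.
NH4NO3 fraction in F6 = 0.391.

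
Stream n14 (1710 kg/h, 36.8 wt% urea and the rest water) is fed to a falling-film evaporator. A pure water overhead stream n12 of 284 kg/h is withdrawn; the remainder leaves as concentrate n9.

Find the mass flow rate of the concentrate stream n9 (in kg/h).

Concentrate = 1710 − 284 = 1426 kg/h.

1426 kg/h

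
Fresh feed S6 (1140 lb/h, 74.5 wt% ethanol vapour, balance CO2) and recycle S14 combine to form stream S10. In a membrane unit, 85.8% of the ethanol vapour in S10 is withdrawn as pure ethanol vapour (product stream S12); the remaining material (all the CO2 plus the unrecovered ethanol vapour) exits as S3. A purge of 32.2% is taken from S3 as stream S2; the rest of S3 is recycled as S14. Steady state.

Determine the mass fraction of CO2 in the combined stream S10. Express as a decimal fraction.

0.490

CO2 enters only via S6 and leaves only via the purge: 1140×0.255 = 0.322×(CO2 in S3), and the membrane unit passes all CO2, so CO2 in S10 = CO2 in S3 = 902.8 lb/h.
ethanol vapour in S10: m_A = 1140×0.745 + (1−0.322)·(1−0.858)·m_A, so m_A = 849.3/0.9037 = 939.78 lb/h.
S10 = 939.78 + 902.8 = 1842.6 lb/h.
CO2 fraction in S10 = 902.8/1842.6 = 0.490.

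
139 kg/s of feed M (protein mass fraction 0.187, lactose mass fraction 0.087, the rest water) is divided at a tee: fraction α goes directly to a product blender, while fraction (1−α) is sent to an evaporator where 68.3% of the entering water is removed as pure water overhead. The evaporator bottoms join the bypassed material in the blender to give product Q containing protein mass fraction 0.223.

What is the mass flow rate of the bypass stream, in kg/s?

All 139×0.187 = 25.993 kg/s of protein reaches Q, so Q = 25.993/0.223 = 116.56 kg/s and vapour = 22.439 kg/s.
The evaporator receives (1−α)·139 of feed at 0.726 water and removes 0.683 of that water:
0.683×0.726×(1−α)×139 = 22.439
(1−α) = 22.439/68.924 = 0.3256;  α = 0.6744.
Bypass flow = 0.6744×139 = 93.746 kg/s.

93.75 kg/s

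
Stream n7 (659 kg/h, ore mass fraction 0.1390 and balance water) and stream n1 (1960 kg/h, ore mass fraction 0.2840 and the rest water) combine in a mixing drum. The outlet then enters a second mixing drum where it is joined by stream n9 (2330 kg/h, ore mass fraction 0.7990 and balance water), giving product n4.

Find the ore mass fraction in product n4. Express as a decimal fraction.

Overall, product flow = 4949 kg/h.
ore in = 659×0.139 + 1960×0.284 + 2330×0.799 = 2509.9 kg/h.
ore fraction in n4 = 0.5072.

0.5072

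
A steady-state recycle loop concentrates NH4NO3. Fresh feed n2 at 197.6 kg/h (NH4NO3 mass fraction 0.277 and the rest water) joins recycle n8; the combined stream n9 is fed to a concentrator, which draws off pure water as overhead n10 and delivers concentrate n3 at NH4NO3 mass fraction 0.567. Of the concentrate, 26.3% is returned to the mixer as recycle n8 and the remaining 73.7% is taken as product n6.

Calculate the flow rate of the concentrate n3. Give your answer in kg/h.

131 kg/h

Overall NH4NO3 balance (none leaves overhead): NH4NO3 in fresh feed = NH4NO3 in product, i.e. 197.6×0.277 = (1−0.263)·n3·0.567.
n3 = 54.735/(0.567×0.737) = 130.98 kg/h.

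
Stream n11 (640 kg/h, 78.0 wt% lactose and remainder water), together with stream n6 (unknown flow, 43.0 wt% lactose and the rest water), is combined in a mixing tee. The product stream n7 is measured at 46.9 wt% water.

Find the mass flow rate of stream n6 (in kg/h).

Let n6 be the unknown flow. Total out = 640 + n6.
water balance: 140.8 + 0.570·n6 = 0.469·(640 + n6)
(0.570 − 0.469)·n6 = 0.469×640 − 140.8 = 159.36
n6 = 159.36 / 0.101 = 1577.8 kg/h

1578 kg/h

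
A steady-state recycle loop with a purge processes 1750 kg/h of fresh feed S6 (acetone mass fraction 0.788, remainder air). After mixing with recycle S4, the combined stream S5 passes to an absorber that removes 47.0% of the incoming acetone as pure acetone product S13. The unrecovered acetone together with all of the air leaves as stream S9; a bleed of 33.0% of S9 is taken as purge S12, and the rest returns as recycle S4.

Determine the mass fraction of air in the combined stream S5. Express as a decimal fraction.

0.345

air enters only via S6 and leaves only via the purge: 1750×0.212 = 0.330×(air in S9), and the absorber passes all air, so air in S5 = air in S9 = 1124.2 kg/h.
acetone in S5: m_A = 1750×0.788 + (1−0.330)·(1−0.470)·m_A, so m_A = 1379/0.6449 = 2138.3 kg/h.
S5 = 2138.3 + 1124.2 = 3262.6 kg/h.
air fraction in S5 = 1124.2/3262.6 = 0.345.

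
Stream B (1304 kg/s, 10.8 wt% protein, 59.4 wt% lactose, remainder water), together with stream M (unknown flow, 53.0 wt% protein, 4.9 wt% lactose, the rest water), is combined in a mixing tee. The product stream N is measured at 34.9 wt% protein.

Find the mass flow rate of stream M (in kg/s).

1736 kg/s

Let M be the unknown flow. Total out = 1304 + M.
protein balance: 140.83 + 0.530·M = 0.349·(1304 + M)
(0.530 − 0.349)·M = 0.349×1304 − 140.83 = 314.26
M = 314.26 / 0.181 = 1736.3 kg/s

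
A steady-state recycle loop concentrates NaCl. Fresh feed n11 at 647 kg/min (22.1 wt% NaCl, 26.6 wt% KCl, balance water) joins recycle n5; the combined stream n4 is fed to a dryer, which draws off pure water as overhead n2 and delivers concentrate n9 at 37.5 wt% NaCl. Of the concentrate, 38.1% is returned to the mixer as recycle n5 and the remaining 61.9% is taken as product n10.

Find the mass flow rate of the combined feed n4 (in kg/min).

Overall NaCl balance (none leaves overhead): NaCl in fresh feed = NaCl in product, i.e. 647×0.221 = (1−0.381)·n9·0.375.
n9 = 142.99/(0.375×0.619) = 615.99 kg/min.
Recycle n5 = 0.381×615.99 = 234.69 kg/min.
Combined feed n4 = 647 + 234.69 = 881.69 kg/min.

881.7 kg/min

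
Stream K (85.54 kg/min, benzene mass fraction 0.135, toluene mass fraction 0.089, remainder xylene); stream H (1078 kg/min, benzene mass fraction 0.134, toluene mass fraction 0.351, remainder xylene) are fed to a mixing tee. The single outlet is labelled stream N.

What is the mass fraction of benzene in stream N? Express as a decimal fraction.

0.134

Total flow out = 85.54 + 1078 = 1163.5 kg/min.
benzene in = 85.54×0.135 + 1078×0.134 = 156 kg/min.
benzene mass fraction in N = 156/1163.5 = 0.134.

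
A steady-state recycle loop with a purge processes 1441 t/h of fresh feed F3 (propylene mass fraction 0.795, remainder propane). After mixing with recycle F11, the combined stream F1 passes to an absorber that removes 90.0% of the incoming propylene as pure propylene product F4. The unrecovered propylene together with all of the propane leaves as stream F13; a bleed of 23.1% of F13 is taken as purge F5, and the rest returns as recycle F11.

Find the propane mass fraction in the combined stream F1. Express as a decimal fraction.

propane enters only via F3 and leaves only via the purge: 1441×0.205 = 0.231×(propane in F13), and the absorber passes all propane, so propane in F1 = propane in F13 = 1278.8 t/h.
propylene in F1: m_A = 1441×0.795 + (1−0.231)·(1−0.900)·m_A, so m_A = 1145.6/0.9231 = 1241 t/h.
F1 = 1241 + 1278.8 = 2519.8 t/h.
propane fraction in F1 = 1278.8/2519.8 = 0.507.

0.507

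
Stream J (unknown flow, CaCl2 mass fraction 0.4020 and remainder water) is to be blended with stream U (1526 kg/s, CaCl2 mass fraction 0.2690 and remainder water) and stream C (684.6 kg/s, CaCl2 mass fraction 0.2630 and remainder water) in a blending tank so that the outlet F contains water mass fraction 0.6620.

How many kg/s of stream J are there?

2447 kg/s

Let J be the unknown flow. Total out = 2210.6 + J.
water balance: 1620.1 + 0.598·J = 0.662·(2210.6 + J)
(0.598 − 0.662)·J = 0.662×2210.6 − 1620.1 = -156.64
J = -156.64 / -0.064 = 2447.5 kg/s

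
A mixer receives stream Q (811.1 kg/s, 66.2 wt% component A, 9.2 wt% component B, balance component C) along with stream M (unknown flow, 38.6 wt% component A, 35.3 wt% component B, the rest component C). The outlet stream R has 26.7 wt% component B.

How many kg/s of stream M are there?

Let M be the unknown flow. Total out = 811.1 + M.
component B balance: 74.621 + 0.353·M = 0.267·(811.1 + M)
(0.353 − 0.267)·M = 0.267×811.1 − 74.621 = 141.94
M = 141.94 / 0.086 = 1650.5 kg/s

1650 kg/s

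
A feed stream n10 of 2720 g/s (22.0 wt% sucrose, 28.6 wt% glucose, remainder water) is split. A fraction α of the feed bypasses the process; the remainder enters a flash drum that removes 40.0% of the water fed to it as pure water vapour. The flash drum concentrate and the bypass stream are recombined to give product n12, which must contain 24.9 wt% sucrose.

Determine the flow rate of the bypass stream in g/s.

1117 g/s

All 2720×0.220 = 598.4 g/s of sucrose reaches n12, so n12 = 598.4/0.249 = 2403.2 g/s and vapour = 316.79 g/s.
The evaporator receives (1−α)·2720 of feed at 0.494 water and removes 0.400 of that water:
0.400×0.494×(1−α)×2720 = 316.79
(1−α) = 316.79/537.47 = 0.5894;  α = 0.4106.
Bypass flow = 0.4106×2720 = 1116.8 g/s.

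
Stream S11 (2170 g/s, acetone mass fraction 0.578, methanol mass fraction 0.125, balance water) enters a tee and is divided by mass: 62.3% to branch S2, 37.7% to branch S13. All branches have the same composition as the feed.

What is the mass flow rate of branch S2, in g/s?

Branch S2 flow = 0.623×2170 = 1351.9 g/s.

1352 g/s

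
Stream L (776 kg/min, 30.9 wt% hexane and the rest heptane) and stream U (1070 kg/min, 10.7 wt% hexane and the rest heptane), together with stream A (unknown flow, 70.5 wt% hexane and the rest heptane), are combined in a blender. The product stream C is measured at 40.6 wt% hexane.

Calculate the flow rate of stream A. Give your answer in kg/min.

Let A be the unknown flow. Total out = 1846 + A.
hexane balance: 354.27 + 0.705·A = 0.406·(1846 + A)
(0.705 − 0.406)·A = 0.406×1846 − 354.27 = 395.2
A = 395.2 / 0.299 = 1321.7 kg/min

1322 kg/min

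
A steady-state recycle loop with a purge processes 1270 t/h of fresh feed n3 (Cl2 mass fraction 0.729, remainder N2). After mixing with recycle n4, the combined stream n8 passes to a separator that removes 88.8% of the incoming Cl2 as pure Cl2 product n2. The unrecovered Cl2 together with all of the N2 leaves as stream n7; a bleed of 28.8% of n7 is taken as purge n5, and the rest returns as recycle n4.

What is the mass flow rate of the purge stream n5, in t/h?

376.6 t/h

N2 enters only via n3 and leaves only via the purge: 1270×0.271 = 0.288×(N2 in n7), and the separator passes all N2, so N2 in n8 = N2 in n7 = 1195 t/h.
Cl2 in n8: m_A = 1270×0.729 + (1−0.288)·(1−0.888)·m_A, so m_A = 925.83/0.9203 = 1006.1 t/h.
n7 = (1−0.888)×1006.1 + 1195 = 1307.7 t/h.
Purge n5 = 0.288×1307.7 = 376.62 t/h.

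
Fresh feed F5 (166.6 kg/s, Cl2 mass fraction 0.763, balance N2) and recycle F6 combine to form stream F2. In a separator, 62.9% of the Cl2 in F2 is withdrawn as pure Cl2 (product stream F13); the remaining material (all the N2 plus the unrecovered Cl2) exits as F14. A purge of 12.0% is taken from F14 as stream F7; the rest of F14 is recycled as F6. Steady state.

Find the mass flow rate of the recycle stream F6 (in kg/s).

N2 enters only via F5 and leaves only via the purge: 166.6×0.237 = 0.120×(N2 in F14), and the separator passes all N2, so N2 in F2 = N2 in F14 = 329.03 kg/s.
Cl2 in F2: m_A = 166.6×0.763 + (1−0.120)·(1−0.629)·m_A, so m_A = 127.12/0.6735 = 188.73 kg/s.
F14 = (1−0.629)×188.73 + 329.03 = 399.06 kg/s.
Recycle F6 = (1−0.120)×399.06 = 351.17 kg/s.

351.2 kg/s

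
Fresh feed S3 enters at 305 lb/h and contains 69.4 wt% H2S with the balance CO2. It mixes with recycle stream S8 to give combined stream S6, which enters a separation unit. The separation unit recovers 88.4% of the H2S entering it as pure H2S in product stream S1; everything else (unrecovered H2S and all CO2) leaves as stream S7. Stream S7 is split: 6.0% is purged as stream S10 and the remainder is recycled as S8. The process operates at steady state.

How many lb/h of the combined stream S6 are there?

CO2 enters only via S3 and leaves only via the purge: 305×0.306 = 0.060×(CO2 in S7), and the separation unit passes all CO2, so CO2 in S6 = CO2 in S7 = 1555.5 lb/h.
H2S in S6: m_A = 305×0.694 + (1−0.060)·(1−0.884)·m_A, so m_A = 211.67/0.8910 = 237.58 lb/h.
S6 = 237.58 + 1555.5 = 1793.1 lb/h.

1793 lb/h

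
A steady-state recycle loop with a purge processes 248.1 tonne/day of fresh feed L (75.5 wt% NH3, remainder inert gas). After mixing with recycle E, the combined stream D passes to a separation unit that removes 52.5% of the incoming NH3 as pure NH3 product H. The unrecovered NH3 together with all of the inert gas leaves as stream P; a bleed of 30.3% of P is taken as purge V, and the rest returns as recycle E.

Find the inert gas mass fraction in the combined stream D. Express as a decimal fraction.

0.417

inert gas enters only via L and leaves only via the purge: 248.1×0.245 = 0.303×(inert gas in P), and the separation unit passes all inert gas, so inert gas in D = inert gas in P = 200.61 tonne/day.
NH3 in D: m_A = 248.1×0.755 + (1−0.303)·(1−0.525)·m_A, so m_A = 187.32/0.6689 = 280.02 tonne/day.
D = 280.02 + 200.61 = 480.63 tonne/day.
inert gas fraction in D = 200.61/480.63 = 0.417.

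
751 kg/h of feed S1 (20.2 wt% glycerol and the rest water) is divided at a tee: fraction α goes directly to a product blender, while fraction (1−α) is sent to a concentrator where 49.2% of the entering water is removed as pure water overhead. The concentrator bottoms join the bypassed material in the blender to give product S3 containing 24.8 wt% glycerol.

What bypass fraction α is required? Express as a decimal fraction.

0.528

All 751×0.202 = 151.7 kg/h of glycerol reaches S3, so S3 = 151.7/0.248 = 611.7 kg/h and vapour = 139.3 kg/h.
The evaporator receives (1−α)·751 of feed at 0.798 water and removes 0.492 of that water:
0.492×0.798×(1−α)×751 = 139.3
(1−α) = 139.3/294.85 = 0.4724;  α = 0.5276.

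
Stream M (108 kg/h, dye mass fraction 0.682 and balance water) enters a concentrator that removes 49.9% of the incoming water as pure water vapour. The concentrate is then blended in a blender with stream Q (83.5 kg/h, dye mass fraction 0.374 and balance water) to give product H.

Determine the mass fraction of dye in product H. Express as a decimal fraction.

Vapour removed = 0.499×0.318×108 = 17.138 kg/h; concentrate = 90.862 kg/h.
dye reaching the mixer = 73.656 (from concentrate) + 83.5×0.374 = 104.89 kg/h.
Product flow = 90.862 + 83.5 = 174.36 kg/h; dye fraction = 0.602.

0.602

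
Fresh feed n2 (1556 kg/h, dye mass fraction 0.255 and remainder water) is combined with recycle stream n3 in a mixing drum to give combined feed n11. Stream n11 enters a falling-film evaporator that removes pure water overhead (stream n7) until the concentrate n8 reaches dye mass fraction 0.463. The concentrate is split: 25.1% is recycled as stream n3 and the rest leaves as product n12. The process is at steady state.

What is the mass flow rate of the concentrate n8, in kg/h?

Overall dye balance (none leaves overhead): dye in fresh feed = dye in product, i.e. 1556×0.255 = (1−0.251)·n8·0.463.
n8 = 396.78/(0.463×0.749) = 1144.2 kg/h.

1144 kg/h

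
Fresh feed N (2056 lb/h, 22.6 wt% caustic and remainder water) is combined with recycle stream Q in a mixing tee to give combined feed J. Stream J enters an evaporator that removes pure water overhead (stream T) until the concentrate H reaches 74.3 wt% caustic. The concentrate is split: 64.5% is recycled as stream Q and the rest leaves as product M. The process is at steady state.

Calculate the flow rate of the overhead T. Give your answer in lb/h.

Overall caustic balance (none leaves overhead): caustic in fresh feed = caustic in product, i.e. 2056×0.226 = (1−0.645)·H·0.743.
H = 464.66/(0.743×0.355) = 1761.6 lb/h.
Recycle Q = 0.645×1761.6 = 1136.3 lb/h.
Combined feed J = 2056 + 1136.3 = 3192.3 lb/h.
Overhead T = J − H = 3192.3 − 1761.6 = 1430.6 lb/h.

1431 lb/h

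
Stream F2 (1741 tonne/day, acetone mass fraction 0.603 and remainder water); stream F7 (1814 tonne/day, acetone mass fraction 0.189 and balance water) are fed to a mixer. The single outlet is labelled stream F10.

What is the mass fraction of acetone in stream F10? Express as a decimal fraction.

0.392

Total flow out = 1741 + 1814 = 3555 tonne/day.
acetone in = 1741×0.603 + 1814×0.189 = 1392.7 tonne/day.
acetone mass fraction in F10 = 1392.7/3555 = 0.392.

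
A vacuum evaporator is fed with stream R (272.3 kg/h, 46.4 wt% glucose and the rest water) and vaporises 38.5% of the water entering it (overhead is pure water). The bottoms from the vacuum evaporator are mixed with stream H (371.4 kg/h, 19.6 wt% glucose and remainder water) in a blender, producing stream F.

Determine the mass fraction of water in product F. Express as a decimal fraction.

Vapour removed = 0.385×0.536×272.3 = 56.192 kg/h; concentrate = 216.11 kg/h.
water reaching the mixer = 89.761 (from concentrate) + 371.4×0.804 = 388.37 kg/h.
Product flow = 216.11 + 371.4 = 587.51 kg/h; water fraction = 0.6610.

0.6610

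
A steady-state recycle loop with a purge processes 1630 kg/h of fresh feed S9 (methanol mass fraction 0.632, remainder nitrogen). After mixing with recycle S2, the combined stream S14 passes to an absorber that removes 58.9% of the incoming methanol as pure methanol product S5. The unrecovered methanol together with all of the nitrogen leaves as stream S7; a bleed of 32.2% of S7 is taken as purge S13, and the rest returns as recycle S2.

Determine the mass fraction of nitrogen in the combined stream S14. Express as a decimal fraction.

0.566

nitrogen enters only via S9 and leaves only via the purge: 1630×0.368 = 0.322×(nitrogen in S7), and the absorber passes all nitrogen, so nitrogen in S14 = nitrogen in S7 = 1862.9 kg/h.
methanol in S14: m_A = 1630×0.632 + (1−0.322)·(1−0.589)·m_A, so m_A = 1030.2/0.7213 = 1428.1 kg/h.
S14 = 1428.1 + 1862.9 = 3291 kg/h.
nitrogen fraction in S14 = 1862.9/3291 = 0.566.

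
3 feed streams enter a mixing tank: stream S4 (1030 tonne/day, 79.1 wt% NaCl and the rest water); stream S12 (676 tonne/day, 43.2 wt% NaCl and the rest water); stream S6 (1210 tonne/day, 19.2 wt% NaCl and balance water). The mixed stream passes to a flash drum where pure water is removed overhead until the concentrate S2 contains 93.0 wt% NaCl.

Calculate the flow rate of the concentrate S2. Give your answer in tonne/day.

1440 tonne/day

NaCl entering = 1030×0.791 + 676×0.432 + 1210×0.192 = 1339.1 tonne/day.
All NaCl reports to S2, so S2 = 1339.1/0.930 = 1439.9 tonne/day.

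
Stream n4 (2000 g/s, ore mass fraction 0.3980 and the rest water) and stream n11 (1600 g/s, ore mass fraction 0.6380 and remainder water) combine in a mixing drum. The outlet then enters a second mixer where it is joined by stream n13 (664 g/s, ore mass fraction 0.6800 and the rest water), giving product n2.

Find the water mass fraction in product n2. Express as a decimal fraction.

0.4680

Overall, product flow = 4264 g/s.
water in = 2000×0.602 + 1600×0.362 + 664×0.320 = 1995.7 g/s.
water fraction in n2 = 0.4680.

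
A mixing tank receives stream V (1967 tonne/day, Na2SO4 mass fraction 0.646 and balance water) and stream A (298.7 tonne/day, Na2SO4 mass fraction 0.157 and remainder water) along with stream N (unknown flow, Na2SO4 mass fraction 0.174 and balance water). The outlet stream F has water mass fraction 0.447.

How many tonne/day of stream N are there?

Let N be the unknown flow. Total out = 2265.7 + N.
water balance: 948.12 + 0.826·N = 0.447·(2265.7 + N)
(0.826 − 0.447)·N = 0.447×2265.7 − 948.12 = 64.646
N = 64.646 / 0.379 = 170.57 tonne/day

170.6 tonne/day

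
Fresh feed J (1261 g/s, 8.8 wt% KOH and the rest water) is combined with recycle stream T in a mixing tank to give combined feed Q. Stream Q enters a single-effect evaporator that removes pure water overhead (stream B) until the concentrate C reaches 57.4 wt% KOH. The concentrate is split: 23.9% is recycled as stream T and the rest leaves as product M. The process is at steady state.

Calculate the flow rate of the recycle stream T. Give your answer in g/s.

Overall KOH balance (none leaves overhead): KOH in fresh feed = KOH in product, i.e. 1261×0.088 = (1−0.239)·C·0.574.
C = 110.97/(0.574×0.761) = 254.04 g/s.
Recycle T = 0.239×254.04 = 60.715 g/s.

60.72 g/s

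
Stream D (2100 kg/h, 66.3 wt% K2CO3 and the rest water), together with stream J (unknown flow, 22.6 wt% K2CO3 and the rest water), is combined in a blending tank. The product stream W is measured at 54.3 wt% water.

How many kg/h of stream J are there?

1873 kg/h

Let J be the unknown flow. Total out = 2100 + J.
water balance: 707.7 + 0.774·J = 0.543·(2100 + J)
(0.774 − 0.543)·J = 0.543×2100 − 707.7 = 432.6
J = 432.6 / 0.231 = 1872.7 kg/h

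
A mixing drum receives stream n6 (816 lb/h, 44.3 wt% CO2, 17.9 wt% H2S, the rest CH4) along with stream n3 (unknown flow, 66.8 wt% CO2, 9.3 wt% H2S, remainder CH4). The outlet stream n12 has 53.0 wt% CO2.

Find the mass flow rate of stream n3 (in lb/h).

514.4 lb/h

Let n3 be the unknown flow. Total out = 816 + n3.
CO2 balance: 361.49 + 0.668·n3 = 0.530·(816 + n3)
(0.668 − 0.530)·n3 = 0.530×816 − 361.49 = 70.992
n3 = 70.992 / 0.138 = 514.43 lb/h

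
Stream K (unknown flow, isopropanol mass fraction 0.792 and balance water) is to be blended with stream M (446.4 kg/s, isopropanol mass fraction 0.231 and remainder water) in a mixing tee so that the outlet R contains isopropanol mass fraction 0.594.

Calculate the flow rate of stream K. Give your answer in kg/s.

Let K be the unknown flow. Total out = 446.4 + K.
isopropanol balance: 103.12 + 0.792·K = 0.594·(446.4 + K)
(0.792 − 0.594)·K = 0.594×446.4 − 103.12 = 162.04
K = 162.04 / 0.198 = 818.4 kg/s

818.4 kg/s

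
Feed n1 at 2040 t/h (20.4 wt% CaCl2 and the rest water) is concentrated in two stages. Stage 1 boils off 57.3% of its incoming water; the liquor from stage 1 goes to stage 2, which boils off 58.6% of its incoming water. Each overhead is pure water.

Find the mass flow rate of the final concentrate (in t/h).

703.2 t/h

water in feed = 2040×0.796 = 1623.8 t/h.
After stage 1: water left = (1−0.573)×1623.8 = 693.38; stream total = 1109.5 t/h.
After stage 2: water left = (1−0.586)×693.38 = 287.06; final concentrate = 703.22 t/h.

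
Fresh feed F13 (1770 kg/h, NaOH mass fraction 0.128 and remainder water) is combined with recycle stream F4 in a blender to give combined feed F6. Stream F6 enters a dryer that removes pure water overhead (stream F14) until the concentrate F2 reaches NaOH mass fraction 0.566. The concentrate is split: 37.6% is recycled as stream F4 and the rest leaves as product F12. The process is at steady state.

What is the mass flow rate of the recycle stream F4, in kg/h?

241.2 kg/h

Overall NaOH balance (none leaves overhead): NaOH in fresh feed = NaOH in product, i.e. 1770×0.128 = (1−0.376)·F2·0.566.
F2 = 226.56/(0.566×0.624) = 641.48 kg/h.
Recycle F4 = 0.376×641.48 = 241.2 kg/h.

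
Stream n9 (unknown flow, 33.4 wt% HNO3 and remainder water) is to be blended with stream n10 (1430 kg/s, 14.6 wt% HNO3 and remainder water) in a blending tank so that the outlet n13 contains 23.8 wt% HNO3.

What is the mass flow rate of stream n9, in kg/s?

1370 kg/s

Let n9 be the unknown flow. Total out = 1430 + n9.
HNO3 balance: 208.78 + 0.334·n9 = 0.238·(1430 + n9)
(0.334 − 0.238)·n9 = 0.238×1430 − 208.78 = 131.56
n9 = 131.56 / 0.096 = 1370.4 kg/s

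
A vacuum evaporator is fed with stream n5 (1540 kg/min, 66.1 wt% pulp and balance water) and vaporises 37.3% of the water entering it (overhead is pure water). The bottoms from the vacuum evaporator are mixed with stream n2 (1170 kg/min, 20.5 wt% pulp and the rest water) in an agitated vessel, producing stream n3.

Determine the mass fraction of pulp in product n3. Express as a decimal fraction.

Vapour removed = 0.373×0.339×1540 = 194.73 kg/min; concentrate = 1345.3 kg/min.
pulp reaching the mixer = 1017.9 (from concentrate) + 1170×0.205 = 1257.8 kg/min.
Product flow = 1345.3 + 1170 = 2515.3 kg/min; pulp fraction = 0.5001.

0.5001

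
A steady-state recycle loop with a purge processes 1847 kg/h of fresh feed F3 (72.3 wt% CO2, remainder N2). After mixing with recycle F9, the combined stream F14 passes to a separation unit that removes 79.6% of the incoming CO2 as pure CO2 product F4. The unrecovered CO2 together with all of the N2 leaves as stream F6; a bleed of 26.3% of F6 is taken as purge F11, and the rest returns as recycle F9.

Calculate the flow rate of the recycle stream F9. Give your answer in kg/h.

1670 kg/h

N2 enters only via F3 and leaves only via the purge: 1847×0.277 = 0.263×(N2 in F6), and the separation unit passes all N2, so N2 in F14 = N2 in F6 = 1945.3 kg/h.
CO2 in F14: m_A = 1847×0.723 + (1−0.263)·(1−0.796)·m_A, so m_A = 1335.4/0.8497 = 1571.7 kg/h.
F6 = (1−0.796)×1571.7 + 1945.3 = 2265.9 kg/h.
Recycle F9 = (1−0.263)×2265.9 = 1670 kg/h.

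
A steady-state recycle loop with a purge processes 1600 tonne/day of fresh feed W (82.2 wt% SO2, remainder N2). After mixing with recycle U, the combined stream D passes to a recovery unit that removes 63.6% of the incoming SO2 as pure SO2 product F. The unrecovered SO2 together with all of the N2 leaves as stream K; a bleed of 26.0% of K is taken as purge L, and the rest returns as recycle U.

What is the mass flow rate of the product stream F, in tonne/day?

1145 tonne/day

SO2 in D: m_A = 1600×0.822 + (1−0.260)·(1−0.636)·m_A, so m_A = 1315.2/0.7306 = 1800.1 tonne/day.
Product F = 0.636×1800.1 = 1144.8 tonne/day.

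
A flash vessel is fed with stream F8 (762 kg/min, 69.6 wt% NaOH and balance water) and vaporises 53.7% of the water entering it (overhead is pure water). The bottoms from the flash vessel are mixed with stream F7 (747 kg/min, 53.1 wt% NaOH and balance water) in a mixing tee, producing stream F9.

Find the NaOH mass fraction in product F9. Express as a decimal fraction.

Vapour removed = 0.537×0.304×762 = 124.39 kg/min; concentrate = 637.61 kg/min.
NaOH reaching the mixer = 530.35 (from concentrate) + 747×0.531 = 927.01 kg/min.
Product flow = 637.61 + 747 = 1384.6 kg/min; NaOH fraction = 0.670.

0.670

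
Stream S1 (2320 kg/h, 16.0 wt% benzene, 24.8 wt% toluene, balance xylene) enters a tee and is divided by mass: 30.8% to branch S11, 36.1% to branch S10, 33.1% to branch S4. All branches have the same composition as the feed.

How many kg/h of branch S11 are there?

Branch S11 flow = 0.308×2320 = 714.56 kg/h.

714.6 kg/h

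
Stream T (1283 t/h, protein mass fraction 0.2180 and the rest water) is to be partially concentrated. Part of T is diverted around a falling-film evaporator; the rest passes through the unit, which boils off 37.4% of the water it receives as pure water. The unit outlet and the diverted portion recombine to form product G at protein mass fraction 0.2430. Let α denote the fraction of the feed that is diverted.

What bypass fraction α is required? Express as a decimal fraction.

0.648

All 1283×0.218 = 279.69 t/h of protein reaches G, so G = 279.69/0.243 = 1151 t/h and vapour = 132 t/h.
The evaporator receives (1−α)·1283 of feed at 0.782 water and removes 0.374 of that water:
0.374×0.782×(1−α)×1283 = 132
(1−α) = 132/375.24 = 0.3518;  α = 0.6482.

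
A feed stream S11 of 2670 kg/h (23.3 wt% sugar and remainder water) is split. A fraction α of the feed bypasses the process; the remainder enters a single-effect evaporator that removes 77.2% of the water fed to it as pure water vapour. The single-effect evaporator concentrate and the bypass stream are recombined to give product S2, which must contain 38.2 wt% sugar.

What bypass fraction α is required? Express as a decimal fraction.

0.341

All 2670×0.233 = 622.11 kg/h of sugar reaches S2, so S2 = 622.11/0.382 = 1628.6 kg/h and vapour = 1041.4 kg/h.
The evaporator receives (1−α)·2670 of feed at 0.767 water and removes 0.772 of that water:
0.772×0.767×(1−α)×2670 = 1041.4
(1−α) = 1041.4/1581 = 0.6587;  α = 0.3413.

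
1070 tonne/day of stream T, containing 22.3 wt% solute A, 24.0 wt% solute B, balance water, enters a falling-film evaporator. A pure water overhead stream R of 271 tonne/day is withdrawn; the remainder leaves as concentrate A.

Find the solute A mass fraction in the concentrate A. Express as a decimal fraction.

0.299

solute A is not removed: 1070×0.223 = 238.61 tonne/day of solute A enters A.
Concentrate = 1070 − 271 = 799 tonne/day.
Mass fraction = 238.61/799 = 0.299.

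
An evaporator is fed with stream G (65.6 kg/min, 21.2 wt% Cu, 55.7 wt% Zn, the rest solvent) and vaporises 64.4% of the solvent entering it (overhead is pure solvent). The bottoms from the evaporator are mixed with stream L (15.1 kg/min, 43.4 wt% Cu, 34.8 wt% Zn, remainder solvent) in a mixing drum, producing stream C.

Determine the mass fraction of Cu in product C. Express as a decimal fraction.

Vapour removed = 0.644×0.231×65.6 = 9.7589 kg/min; concentrate = 55.841 kg/min.
Cu reaching the mixer = 13.907 (from concentrate) + 15.1×0.434 = 20.461 kg/min.
Product flow = 55.841 + 15.1 = 70.941 kg/min; Cu fraction = 0.288.

0.288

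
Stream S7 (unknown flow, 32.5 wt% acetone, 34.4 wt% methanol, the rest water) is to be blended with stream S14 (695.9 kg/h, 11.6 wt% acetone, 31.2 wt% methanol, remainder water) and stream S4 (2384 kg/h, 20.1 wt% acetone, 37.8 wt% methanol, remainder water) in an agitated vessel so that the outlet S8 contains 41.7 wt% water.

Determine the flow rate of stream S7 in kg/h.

1365 kg/h

Let S7 be the unknown flow. Total out = 3079.9 + S7.
water balance: 1401.7 + 0.331·S7 = 0.417·(3079.9 + S7)
(0.331 − 0.417)·S7 = 0.417×3079.9 − 1401.7 = -117.4
S7 = -117.4 / -0.086 = 1365.1 kg/h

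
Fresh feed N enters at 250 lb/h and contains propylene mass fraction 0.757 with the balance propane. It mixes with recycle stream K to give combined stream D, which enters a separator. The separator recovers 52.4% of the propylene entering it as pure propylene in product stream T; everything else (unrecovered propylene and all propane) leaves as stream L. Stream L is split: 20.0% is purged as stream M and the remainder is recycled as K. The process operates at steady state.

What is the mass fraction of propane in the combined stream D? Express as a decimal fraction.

0.498

propane enters only via N and leaves only via the purge: 250×0.243 = 0.200×(propane in L), and the separator passes all propane, so propane in D = propane in L = 303.75 lb/h.
propylene in D: m_A = 250×0.757 + (1−0.200)·(1−0.524)·m_A, so m_A = 189.25/0.6192 = 305.64 lb/h.
D = 305.64 + 303.75 = 609.39 lb/h.
propane fraction in D = 303.75/609.39 = 0.498.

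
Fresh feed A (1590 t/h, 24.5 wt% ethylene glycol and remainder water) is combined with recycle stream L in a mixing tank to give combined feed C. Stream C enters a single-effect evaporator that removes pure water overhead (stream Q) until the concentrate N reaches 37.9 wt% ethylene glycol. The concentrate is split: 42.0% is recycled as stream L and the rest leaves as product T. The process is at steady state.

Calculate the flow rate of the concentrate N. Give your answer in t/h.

1772 t/h

Overall ethylene glycol balance (none leaves overhead): ethylene glycol in fresh feed = ethylene glycol in product, i.e. 1590×0.245 = (1−0.420)·N·0.379.
N = 389.55/(0.379×0.580) = 1772.1 t/h.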